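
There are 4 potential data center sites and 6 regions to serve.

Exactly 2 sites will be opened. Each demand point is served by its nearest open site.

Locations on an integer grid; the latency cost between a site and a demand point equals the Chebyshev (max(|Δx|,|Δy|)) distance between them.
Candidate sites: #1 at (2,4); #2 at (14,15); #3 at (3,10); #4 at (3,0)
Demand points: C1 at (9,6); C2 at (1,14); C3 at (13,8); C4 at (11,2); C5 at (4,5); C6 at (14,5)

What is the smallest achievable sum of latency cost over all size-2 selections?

Open {#2, #3}.
  C1→#3 6, C2→#3 4, C3→#2 7, C4→#3 8, C5→#3 5, C6→#2 10  ⇒ total 40.
Compare {#1, #3}: total 41.
Compare {#3, #4}: total 44.
No size-2 selection does better; minimum is 40.

40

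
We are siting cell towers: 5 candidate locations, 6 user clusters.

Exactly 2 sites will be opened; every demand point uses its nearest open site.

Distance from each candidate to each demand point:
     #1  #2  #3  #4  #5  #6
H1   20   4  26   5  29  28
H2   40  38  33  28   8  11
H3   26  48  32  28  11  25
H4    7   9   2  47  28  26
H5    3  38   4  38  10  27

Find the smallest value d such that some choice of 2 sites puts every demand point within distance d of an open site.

26

Open {H1, H2}.
  Farthest demand point is #3 at distance 26 (to H1); all others are ≤ 26.
With {H1, H3} the worst case is 26.
With {H1, H5} the worst case is 27.
No size-2 selection achieves below 26.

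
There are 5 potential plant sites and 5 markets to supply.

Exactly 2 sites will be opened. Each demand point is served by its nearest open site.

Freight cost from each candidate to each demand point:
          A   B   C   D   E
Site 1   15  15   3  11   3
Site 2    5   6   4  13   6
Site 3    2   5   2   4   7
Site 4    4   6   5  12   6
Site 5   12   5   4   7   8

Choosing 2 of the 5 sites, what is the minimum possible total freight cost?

16

Open {Site 1, Site 3}.
  A→Site 3 2, B→Site 3 5, C→Site 3 2, D→Site 3 4, E→Site 1 3  ⇒ total 16.
Compare {Site 2, Site 3}: total 19.
Compare {Site 3, Site 4}: total 19.
No size-2 selection does better; minimum is 16.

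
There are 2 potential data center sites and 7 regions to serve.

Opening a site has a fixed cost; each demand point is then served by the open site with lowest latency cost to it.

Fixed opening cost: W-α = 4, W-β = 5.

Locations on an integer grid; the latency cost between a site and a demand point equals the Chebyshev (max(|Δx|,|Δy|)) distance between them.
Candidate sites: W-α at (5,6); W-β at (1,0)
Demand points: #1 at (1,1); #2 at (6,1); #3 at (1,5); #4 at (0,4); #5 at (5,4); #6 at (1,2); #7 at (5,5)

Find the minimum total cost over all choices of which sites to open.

Open {W-α, W-β}: assign each demand point to its cheapest open site.
  #1→W-β 1, #2→W-α 5, #3→W-α 4, #4→W-β 4, #5→W-α 2, #6→W-β 2, #7→W-α 1
  latency cost 19, fixed 9 → total 28.
Compare {W-α}: latency cost 26 + fixed 4 = 30.
Compare {W-β}: latency cost 26 + fixed 5 = 31.

28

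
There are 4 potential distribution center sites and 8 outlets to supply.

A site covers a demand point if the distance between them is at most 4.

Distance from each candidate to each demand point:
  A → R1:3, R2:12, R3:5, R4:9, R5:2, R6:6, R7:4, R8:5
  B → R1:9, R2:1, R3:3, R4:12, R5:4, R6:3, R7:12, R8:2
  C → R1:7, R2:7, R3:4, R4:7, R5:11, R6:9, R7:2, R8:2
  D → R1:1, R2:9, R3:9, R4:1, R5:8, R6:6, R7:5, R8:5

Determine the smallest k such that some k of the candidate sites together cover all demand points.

3

Coverage sets (demand points within 4 of each site):
  A: {R1, R5, R7}
  B: {R2, R3, R5, R6, R8}
  C: {R3, R7, R8}
  D: {R1, R4}
No 2 sites suffice: every size-2 union leaves at least one demand point uncovered.
But {A, B, D} covers everything, so the minimum is 3.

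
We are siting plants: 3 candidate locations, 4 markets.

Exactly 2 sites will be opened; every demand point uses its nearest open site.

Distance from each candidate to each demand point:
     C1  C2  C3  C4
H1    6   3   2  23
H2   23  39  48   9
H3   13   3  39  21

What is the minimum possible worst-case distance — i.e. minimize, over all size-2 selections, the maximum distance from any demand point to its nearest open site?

Open {H1, H2}.
  Farthest demand point is C4 at distance 9 (to H2); all others are ≤ 9.
With {H1, H3} the worst case is 21.
With {H2, H3} the worst case is 39.
No size-2 selection achieves below 9.

9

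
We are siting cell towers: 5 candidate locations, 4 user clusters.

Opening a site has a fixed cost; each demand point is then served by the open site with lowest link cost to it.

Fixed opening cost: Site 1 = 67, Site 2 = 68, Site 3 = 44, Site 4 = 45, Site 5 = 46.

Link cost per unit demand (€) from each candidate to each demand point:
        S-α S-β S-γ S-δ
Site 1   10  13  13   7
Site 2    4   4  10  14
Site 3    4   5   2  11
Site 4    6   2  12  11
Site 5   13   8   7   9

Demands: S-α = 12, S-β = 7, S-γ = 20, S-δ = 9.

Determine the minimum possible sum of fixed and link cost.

Open {Site 3}: assign each demand point to its cheapest open site.
  S-α→Site 3 12×4=48, S-β→Site 3 7×5=35, S-γ→Site 3 20×2=40, S-δ→Site 3 9×11=99
  link cost 222, fixed 44 → total 266.
Compare {Site 3, Site 4}: link cost 201 + fixed 89 = 290.
Compare {Site 3, Site 5}: link cost 204 + fixed 90 = 294.
Compare {Site 1, Site 3}: link cost 186 + fixed 111 = 297.
All other subsets cost ≥ 290. Minimum total cost: 266.

266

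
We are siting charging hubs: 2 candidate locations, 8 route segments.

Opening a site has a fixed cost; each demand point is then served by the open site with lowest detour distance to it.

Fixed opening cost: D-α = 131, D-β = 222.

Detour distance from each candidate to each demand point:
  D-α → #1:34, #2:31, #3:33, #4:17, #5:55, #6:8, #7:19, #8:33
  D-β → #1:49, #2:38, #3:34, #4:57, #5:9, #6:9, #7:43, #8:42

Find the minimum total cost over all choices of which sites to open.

361

Open {D-α}: assign each demand point to its cheapest open site.
  #1→D-α 34, #2→D-α 31, #3→D-α 33, #4→D-α 17, #5→D-α 55, #6→D-α 8, #7→D-α 19, #8→D-α 33
  detour distance 230, fixed 131 → total 361.
Compare {D-β}: detour distance 281 + fixed 222 = 503.
Compare {D-α, D-β}: detour distance 184 + fixed 353 = 537.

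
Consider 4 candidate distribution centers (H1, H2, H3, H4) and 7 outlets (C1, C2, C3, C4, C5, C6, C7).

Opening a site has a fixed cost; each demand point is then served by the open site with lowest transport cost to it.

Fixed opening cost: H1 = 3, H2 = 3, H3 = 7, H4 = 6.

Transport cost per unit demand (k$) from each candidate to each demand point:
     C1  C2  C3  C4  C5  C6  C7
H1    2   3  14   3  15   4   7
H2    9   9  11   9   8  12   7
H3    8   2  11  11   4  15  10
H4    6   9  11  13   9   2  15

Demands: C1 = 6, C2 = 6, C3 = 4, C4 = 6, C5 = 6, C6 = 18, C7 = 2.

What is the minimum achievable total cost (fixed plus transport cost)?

176

Open {H1, H3, H4}: assign each demand point to its cheapest open site.
  C1→H1 6×2=12, C2→H3 6×2=12, C3→H3 4×11=44, C4→H1 6×3=18, C5→H3 6×4=24, C6→H4 18×2=36, C7→H1 2×7=14
  transport cost 160, fixed 16 → total 176.
Compare {H1, H2, H3, H4}: transport cost 160 + fixed 19 = 179.
Compare {H1, H2, H4}: transport cost 190 + fixed 12 = 202.
Compare {H1, H4}: transport cost 196 + fixed 9 = 205.
All other subsets cost ≥ 179. Minimum total cost: 176.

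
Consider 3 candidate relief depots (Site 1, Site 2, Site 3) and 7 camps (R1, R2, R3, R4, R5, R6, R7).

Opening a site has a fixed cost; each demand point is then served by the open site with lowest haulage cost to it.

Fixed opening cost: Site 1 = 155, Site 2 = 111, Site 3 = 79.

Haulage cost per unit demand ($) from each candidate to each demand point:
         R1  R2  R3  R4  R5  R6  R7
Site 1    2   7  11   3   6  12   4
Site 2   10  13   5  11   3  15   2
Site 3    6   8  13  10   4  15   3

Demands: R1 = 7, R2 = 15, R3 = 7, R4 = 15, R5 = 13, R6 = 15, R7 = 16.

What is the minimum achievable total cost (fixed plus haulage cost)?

Open {Site 1, Site 2}: assign each demand point to its cheapest open site.
  R1→Site 1 7×2=14, R2→Site 1 15×7=105, R3→Site 2 7×5=35, R4→Site 1 15×3=45, R5→Site 2 13×3=39, R6→Site 1 15×12=180, R7→Site 2 16×2=32
  haulage cost 450, fixed 266 → total 716.
Compare {Site 1}: haulage cost 563 + fixed 155 = 718.
Compare {Site 1, Site 3}: haulage cost 521 + fixed 234 = 755.
Compare {Site 1, Site 2, Site 3}: haulage cost 450 + fixed 345 = 795.
All other subsets cost ≥ 718. Minimum total cost: 716.

716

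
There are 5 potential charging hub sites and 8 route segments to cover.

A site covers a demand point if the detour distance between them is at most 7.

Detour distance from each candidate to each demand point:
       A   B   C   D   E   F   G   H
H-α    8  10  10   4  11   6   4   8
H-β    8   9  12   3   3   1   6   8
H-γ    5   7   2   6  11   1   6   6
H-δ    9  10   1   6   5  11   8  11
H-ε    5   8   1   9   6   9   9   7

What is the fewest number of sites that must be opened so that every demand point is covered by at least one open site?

2

Coverage sets (demand points within 7 of each site):
  H-α: {D, F, G}
  H-β: {D, E, F, G}
  H-γ: {A, B, C, D, F, G, H}
  H-δ: {C, D, E}
  H-ε: {A, C, E, H}
No single site covers all 8 demand points.
But {H-β, H-γ} covers everything, so the minimum is 2.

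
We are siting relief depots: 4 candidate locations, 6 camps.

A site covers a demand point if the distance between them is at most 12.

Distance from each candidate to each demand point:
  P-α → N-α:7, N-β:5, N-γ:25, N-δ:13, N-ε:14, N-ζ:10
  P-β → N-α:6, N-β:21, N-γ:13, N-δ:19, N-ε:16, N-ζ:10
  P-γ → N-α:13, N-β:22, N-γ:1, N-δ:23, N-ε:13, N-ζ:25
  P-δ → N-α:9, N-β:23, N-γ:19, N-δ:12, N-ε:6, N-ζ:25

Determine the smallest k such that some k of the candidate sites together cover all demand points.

3

Coverage sets (demand points within 12 of each site):
  P-α: {N-α, N-β, N-ζ}
  P-β: {N-α, N-ζ}
  P-γ: {N-γ}
  P-δ: {N-α, N-δ, N-ε}
No 2 sites suffice: every size-2 union leaves at least one demand point uncovered.
But {P-α, P-γ, P-δ} covers everything, so the minimum is 3.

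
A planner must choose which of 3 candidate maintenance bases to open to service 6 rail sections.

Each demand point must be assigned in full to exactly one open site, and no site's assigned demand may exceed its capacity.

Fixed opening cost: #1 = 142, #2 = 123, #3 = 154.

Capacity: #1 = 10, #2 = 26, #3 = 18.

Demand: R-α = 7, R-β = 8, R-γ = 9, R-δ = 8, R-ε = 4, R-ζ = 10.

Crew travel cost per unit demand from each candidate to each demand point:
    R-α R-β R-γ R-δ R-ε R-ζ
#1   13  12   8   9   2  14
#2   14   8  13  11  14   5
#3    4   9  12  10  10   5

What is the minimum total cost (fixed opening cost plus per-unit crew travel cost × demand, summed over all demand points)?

761

Open {#1, #2, #3}; cheapest assignment that respects the capacities:
  #1 (cap 10, load 9): R-γ — cost 9×8 = 72
  #2 (cap 26, load 26): R-β, R-δ, R-ζ — cost 8×8 + 8×11 + 10×5 = 202
  #3 (cap 18, load 11): R-α, R-ε — cost 7×4 + 4×10 = 68
  Shipping 342, fixed 419 → total 761.
  Any other capacity-feasible assignment to {#1, #2, #3} ships for at least 342.
Total demand is 46 and no other set of sites has combined capacity ≥ 46, so {#1, #2, #3} is the only feasible choice of open sites. Minimum: 761.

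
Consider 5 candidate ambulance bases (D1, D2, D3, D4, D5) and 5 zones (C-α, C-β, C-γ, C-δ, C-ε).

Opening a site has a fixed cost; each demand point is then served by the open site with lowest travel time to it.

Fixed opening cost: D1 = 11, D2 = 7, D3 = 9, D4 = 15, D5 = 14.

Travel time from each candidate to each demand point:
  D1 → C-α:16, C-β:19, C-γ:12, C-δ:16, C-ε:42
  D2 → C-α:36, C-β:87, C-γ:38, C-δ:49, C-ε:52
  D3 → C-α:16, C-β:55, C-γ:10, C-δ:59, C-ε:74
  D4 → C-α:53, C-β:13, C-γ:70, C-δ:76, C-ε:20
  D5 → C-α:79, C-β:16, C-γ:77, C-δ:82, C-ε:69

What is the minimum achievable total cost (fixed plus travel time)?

103

Open {D1, D4}: assign each demand point to its cheapest open site.
  C-α→D1 16, C-β→D4 13, C-γ→D1 12, C-δ→D1 16, C-ε→D4 20
  travel time 77, fixed 26 → total 103.
Compare {D1, D2, D4}: travel time 77 + fixed 33 = 110.
Compare {D1, D3, D4}: travel time 75 + fixed 35 = 110.
Compare {D1}: travel time 105 + fixed 11 = 116.
All other subsets cost ≥ 110. Minimum total cost: 103.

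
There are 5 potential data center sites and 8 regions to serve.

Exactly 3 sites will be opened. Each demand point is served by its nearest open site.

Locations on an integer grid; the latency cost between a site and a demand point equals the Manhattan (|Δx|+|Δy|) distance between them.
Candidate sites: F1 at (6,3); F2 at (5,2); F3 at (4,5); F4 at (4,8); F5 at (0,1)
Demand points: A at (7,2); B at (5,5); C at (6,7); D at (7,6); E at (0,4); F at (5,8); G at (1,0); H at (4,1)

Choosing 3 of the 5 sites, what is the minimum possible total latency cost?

Open {F2, F4, F5}.
  A→F2 2, B→F2 3, C→F4 3, D→F4 5, E→F5 3, F→F4 1, G→F5 2, H→F2 2  ⇒ total 21.
Compare {F1, F4, F5}: total 22.
Compare {F2, F3, F5}: total 22.
No size-3 selection does better; minimum is 21.

21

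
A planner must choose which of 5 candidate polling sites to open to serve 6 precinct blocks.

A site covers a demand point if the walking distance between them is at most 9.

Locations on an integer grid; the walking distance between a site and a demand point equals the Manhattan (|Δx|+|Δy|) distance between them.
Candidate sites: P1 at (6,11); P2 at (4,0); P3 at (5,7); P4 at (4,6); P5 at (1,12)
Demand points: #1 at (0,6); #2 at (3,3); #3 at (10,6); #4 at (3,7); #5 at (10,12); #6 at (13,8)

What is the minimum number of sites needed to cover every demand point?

2

Coverage sets (demand points within 9 of each site):
  P1: {#3, #4, #5}
  P2: {#2, #4}
  P3: {#1, #2, #3, #4, #6}
  P4: {#1, #2, #3, #4}
  P5: {#1, #4, #5}
No single site covers all 6 demand points.
But {P1, P3} covers everything, so the minimum is 2.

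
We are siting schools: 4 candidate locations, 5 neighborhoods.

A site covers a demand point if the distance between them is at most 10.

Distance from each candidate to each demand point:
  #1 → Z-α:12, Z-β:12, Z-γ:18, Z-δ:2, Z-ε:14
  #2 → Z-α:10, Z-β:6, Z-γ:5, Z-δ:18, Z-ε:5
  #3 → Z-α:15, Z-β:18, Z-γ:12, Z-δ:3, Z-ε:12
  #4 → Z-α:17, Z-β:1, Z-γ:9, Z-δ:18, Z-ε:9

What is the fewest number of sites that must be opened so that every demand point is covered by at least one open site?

Coverage sets (demand points within 10 of each site):
  #1: {Z-δ}
  #2: {Z-α, Z-β, Z-γ, Z-ε}
  #3: {Z-δ}
  #4: {Z-β, Z-γ, Z-ε}
No single site covers all 5 demand points.
But {#1, #2} covers everything, so the minimum is 2.

2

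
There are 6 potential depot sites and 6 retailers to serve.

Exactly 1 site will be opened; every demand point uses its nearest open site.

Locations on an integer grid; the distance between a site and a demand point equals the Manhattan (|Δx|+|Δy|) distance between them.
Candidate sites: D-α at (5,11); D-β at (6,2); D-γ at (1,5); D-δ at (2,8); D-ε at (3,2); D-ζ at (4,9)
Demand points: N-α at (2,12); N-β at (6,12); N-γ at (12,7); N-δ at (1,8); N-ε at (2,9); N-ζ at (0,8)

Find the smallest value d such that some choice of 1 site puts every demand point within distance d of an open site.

Open {D-ζ}.
  Farthest demand point is N-γ at distance 10 (to D-ζ); all others are ≤ 10.
With {D-α} the worst case is 11.
With {D-δ} the worst case is 11.
No size-1 selection achieves below 10.

10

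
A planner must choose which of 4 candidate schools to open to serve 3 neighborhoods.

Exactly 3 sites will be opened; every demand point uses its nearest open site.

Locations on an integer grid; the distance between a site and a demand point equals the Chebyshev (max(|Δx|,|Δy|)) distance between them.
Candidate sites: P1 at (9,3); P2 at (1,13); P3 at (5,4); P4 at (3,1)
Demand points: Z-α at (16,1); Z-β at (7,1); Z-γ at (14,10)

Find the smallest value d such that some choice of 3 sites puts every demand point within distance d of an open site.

Open {P1, P2, P3}.
  Farthest demand point is Z-α at distance 7 (to P1); all others are ≤ 7.
With {P1, P2, P4} the worst case is 7.
With {P1, P3, P4} the worst case is 7.
No size-3 selection achieves below 7.

7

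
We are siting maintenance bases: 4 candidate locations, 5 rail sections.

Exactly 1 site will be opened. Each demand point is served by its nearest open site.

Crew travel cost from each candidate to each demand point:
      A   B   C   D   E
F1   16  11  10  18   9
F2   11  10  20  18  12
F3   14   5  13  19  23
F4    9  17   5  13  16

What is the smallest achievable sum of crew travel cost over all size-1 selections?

60

Open {F4}.
  A→F4 9, B→F4 17, C→F4 5, D→F4 13, E→F4 16  ⇒ total 60.
Compare {F1}: total 64.
Compare {F2}: total 71.
No size-1 selection does better; minimum is 60.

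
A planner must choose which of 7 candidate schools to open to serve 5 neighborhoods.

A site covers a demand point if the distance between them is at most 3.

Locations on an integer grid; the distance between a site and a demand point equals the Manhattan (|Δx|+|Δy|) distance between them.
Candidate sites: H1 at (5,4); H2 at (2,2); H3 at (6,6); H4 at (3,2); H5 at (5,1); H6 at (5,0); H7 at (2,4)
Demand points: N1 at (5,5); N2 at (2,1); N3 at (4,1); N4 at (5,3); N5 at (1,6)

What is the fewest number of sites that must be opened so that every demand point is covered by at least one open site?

3

Coverage sets (demand points within 3 of each site):
  H1: {N1, N4}
  H2: {N2, N3}
  H3: {N1}
  H4: {N2, N3, N4}
  H5: {N2, N3, N4}
  H6: {N3, N4}
  H7: {N2, N5}
No 2 sites suffice: every size-2 union leaves at least one demand point uncovered.
But {H1, H2, H7} covers everything, so the minimum is 3.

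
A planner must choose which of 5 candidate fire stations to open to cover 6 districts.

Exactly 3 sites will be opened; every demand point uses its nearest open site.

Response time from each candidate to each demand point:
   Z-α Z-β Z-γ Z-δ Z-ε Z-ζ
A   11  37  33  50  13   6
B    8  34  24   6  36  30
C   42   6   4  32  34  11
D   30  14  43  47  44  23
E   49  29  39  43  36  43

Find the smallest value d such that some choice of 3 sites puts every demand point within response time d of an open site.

13

Open {A, B, C}.
  Farthest demand point is Z-ε at response time 13 (to A); all others are ≤ 13.
With {A, B, D} the worst case is 24.
With {A, B, E} the worst case is 29.
No size-3 selection achieves below 13.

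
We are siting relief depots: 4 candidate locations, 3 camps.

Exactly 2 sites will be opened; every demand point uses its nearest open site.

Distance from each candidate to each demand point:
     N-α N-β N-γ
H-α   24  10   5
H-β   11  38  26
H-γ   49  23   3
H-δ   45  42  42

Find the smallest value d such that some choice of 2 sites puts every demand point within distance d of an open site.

11

Open {H-α, H-β}.
  Farthest demand point is N-α at distance 11 (to H-β); all others are ≤ 11.
With {H-β, H-γ} the worst case is 23.
With {H-α, H-γ} the worst case is 24.
No size-2 selection achieves below 11.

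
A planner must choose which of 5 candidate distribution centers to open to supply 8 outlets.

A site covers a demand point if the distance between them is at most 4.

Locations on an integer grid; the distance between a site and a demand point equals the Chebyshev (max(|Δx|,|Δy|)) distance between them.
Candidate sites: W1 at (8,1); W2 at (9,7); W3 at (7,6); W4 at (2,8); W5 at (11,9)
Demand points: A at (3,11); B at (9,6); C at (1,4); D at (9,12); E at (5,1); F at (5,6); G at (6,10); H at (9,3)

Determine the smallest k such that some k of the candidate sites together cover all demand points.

3

Coverage sets (demand points within 4 of each site):
  W1: {E, H}
  W2: {B, F, G, H}
  W3: {B, F, G, H}
  W4: {A, C, F, G}
  W5: {B, D}
No 2 sites suffice: every size-2 union leaves at least one demand point uncovered.
But {W1, W4, W5} covers everything, so the minimum is 3.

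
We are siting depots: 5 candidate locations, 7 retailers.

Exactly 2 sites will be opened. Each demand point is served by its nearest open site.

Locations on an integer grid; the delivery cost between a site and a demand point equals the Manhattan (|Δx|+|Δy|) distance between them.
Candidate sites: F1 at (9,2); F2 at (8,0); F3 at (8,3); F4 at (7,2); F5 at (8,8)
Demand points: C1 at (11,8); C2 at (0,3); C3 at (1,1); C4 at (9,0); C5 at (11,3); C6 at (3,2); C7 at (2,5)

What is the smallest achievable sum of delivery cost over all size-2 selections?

39

Open {F4, F5}.
  C1→F5 3, C2→F4 8, C3→F4 7, C4→F4 4, C5→F4 5, C6→F4 4, C7→F4 8  ⇒ total 39.
Compare {F1, F4}: total 40.
Compare {F3, F5}: total 41.
No size-2 selection does better; minimum is 39.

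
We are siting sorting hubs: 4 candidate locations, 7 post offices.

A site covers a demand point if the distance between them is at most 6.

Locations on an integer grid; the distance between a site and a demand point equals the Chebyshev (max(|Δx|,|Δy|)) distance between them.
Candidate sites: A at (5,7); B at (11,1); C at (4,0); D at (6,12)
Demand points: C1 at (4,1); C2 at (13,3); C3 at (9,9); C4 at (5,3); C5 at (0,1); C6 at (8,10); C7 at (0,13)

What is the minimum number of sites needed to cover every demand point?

Coverage sets (demand points within 6 of each site):
  A: {C1, C3, C4, C5, C6, C7}
  B: {C2, C4}
  C: {C1, C4, C5}
  D: {C3, C6, C7}
No single site covers all 7 demand points.
But {A, B} covers everything, so the minimum is 2.

2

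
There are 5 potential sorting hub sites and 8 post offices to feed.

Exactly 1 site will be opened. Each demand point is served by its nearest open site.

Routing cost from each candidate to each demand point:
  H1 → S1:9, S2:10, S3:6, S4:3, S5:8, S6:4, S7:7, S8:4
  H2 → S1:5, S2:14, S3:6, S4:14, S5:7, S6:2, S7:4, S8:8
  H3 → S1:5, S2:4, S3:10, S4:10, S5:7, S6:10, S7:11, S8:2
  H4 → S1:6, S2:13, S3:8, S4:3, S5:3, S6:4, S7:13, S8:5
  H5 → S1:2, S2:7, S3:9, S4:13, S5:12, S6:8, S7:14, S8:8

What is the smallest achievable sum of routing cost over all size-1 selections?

51

Open {H1}.
  S1→H1 9, S2→H1 10, S3→H1 6, S4→H1 3, S5→H1 8, S6→H1 4, S7→H1 7, S8→H1 4  ⇒ total 51.
Compare {H4}: total 55.
Compare {H3}: total 59.
No size-1 selection does better; minimum is 51.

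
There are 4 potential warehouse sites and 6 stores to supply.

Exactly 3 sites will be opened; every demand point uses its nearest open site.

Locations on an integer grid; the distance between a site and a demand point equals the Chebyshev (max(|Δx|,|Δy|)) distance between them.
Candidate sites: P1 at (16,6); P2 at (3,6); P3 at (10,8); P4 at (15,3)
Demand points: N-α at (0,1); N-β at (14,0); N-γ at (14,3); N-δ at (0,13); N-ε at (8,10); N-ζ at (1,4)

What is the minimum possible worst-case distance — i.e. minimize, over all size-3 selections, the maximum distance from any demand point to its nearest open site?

Open {P1, P2, P3}.
  Farthest demand point is N-δ at distance 7 (to P2); all others are ≤ 7.
With {P1, P2, P4} the worst case is 7.
With {P2, P3, P4} the worst case is 7.
No size-3 selection achieves below 7.

7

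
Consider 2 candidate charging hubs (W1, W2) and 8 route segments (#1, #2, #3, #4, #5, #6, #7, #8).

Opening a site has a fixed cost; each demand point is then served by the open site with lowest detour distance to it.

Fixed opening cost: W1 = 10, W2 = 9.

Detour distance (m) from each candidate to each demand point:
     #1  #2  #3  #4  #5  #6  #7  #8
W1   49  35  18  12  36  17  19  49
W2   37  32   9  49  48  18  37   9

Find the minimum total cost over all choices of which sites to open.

190

Open {W1, W2}: assign each demand point to its cheapest open site.
  #1→W2 37, #2→W2 32, #3→W2 9, #4→W1 12, #5→W1 36, #6→W1 17, #7→W1 19, #8→W2 9
  detour distance 171, fixed 19 → total 190.
Compare {W1}: detour distance 235 + fixed 10 = 245.
Compare {W2}: detour distance 239 + fixed 9 = 248.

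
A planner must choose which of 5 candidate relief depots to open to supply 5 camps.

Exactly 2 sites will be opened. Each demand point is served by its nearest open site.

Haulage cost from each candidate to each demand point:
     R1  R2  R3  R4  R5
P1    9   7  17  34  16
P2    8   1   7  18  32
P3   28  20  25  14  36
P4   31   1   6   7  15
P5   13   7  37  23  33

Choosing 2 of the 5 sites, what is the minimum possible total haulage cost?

Open {P2, P4}.
  R1→P2 8, R2→P2 1, R3→P4 6, R4→P4 7, R5→P4 15  ⇒ total 37.
Compare {P1, P4}: total 38.
Compare {P4, P5}: total 42.
No size-2 selection does better; minimum is 37.

37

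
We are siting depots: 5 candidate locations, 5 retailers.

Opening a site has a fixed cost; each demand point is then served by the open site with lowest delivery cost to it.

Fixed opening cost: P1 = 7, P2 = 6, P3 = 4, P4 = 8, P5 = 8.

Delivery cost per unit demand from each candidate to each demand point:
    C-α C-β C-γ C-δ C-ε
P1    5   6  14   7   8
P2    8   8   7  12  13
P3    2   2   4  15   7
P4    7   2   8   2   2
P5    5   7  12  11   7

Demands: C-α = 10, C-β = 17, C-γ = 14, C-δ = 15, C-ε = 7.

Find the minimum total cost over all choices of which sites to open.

Open {P3, P4}: assign each demand point to its cheapest open site.
  C-α→P3 10×2=20, C-β→P3 17×2=34, C-γ→P3 14×4=56, C-δ→P4 15×2=30, C-ε→P4 7×2=14
  delivery cost 154, fixed 12 → total 166.
Compare {P2, P3, P4}: delivery cost 154 + fixed 18 = 172.
Compare {P1, P3, P4}: delivery cost 154 + fixed 19 = 173.
Compare {P3, P4, P5}: delivery cost 154 + fixed 20 = 174.
All other subsets cost ≥ 172. Minimum total cost: 166.

166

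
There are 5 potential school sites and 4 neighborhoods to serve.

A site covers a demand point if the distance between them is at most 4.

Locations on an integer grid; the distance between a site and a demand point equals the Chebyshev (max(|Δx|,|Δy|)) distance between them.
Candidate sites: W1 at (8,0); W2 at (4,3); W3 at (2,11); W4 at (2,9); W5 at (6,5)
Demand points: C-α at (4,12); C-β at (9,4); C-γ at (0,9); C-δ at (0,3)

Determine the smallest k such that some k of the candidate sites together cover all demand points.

3

Coverage sets (demand points within 4 of each site):
  W1: {C-β}
  W2: {C-δ}
  W3: {C-α, C-γ}
  W4: {C-α, C-γ}
  W5: {C-β}
No 2 sites suffice: every size-2 union leaves at least one demand point uncovered.
But {W1, W2, W3} covers everything, so the minimum is 3.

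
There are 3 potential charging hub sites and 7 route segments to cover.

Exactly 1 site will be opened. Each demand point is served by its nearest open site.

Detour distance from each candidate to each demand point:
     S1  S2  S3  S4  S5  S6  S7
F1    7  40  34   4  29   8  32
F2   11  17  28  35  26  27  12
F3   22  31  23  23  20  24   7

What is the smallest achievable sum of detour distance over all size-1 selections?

150

Open {F3}.
  S1→F3 22, S2→F3 31, S3→F3 23, S4→F3 23, S5→F3 20, S6→F3 24, S7→F3 7  ⇒ total 150.
Compare {F1}: total 154.
Compare {F2}: total 156.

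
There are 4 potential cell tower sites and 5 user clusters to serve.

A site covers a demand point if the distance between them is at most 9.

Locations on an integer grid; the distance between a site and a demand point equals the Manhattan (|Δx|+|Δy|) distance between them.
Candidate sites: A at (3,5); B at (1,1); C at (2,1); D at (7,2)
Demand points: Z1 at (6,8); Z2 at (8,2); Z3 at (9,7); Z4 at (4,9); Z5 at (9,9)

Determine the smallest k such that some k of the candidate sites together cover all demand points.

2

Coverage sets (demand points within 9 of each site):
  A: {Z1, Z2, Z3, Z4}
  B: {Z2}
  C: {Z2}
  D: {Z1, Z2, Z3, Z5}
No single site covers all 5 demand points.
But {A, D} covers everything, so the minimum is 2.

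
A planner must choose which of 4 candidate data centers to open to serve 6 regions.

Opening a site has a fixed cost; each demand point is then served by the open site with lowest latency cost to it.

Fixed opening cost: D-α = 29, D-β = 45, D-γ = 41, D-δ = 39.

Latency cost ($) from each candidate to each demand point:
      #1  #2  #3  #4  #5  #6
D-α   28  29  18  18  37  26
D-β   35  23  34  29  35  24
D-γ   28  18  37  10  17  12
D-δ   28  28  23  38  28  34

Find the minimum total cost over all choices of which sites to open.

163

Open {D-γ}: assign each demand point to its cheapest open site.
  #1→D-γ 28, #2→D-γ 18, #3→D-γ 37, #4→D-γ 10, #5→D-γ 17, #6→D-γ 12
  latency cost 122, fixed 41 → total 163.
Compare {D-α, D-γ}: latency cost 103 + fixed 70 = 173.
Compare {D-α}: latency cost 156 + fixed 29 = 185.
Compare {D-γ, D-δ}: latency cost 108 + fixed 80 = 188.
All other subsets cost ≥ 173. Minimum total cost: 163.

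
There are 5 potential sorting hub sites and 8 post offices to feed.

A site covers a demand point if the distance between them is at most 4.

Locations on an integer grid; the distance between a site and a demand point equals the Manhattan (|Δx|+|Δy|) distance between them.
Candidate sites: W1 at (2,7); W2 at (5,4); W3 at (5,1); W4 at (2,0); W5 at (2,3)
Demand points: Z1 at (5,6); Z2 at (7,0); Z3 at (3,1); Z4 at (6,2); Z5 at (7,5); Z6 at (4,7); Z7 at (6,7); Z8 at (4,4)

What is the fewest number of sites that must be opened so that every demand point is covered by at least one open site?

2

Coverage sets (demand points within 4 of each site):
  W1: {Z1, Z6, Z7}
  W2: {Z1, Z4, Z5, Z6, Z7, Z8}
  W3: {Z2, Z3, Z4, Z8}
  W4: {Z3}
  W5: {Z3, Z8}
No single site covers all 8 demand points.
But {W2, W3} covers everything, so the minimum is 2.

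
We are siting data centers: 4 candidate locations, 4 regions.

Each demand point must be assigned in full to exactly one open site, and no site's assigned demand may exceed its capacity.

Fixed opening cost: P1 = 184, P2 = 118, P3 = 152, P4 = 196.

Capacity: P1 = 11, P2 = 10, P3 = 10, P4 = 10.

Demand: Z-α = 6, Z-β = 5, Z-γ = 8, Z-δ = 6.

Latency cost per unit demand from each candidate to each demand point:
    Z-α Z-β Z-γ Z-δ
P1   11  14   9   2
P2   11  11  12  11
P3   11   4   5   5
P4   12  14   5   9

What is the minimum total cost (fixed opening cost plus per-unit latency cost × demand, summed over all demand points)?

642

Open {P1, P2, P3}; cheapest assignment that respects the capacities:
  P1 (cap 11, load 11): Z-β, Z-δ — cost 5×14 + 6×2 = 82
  P2 (cap 10, load 6): Z-α — cost 6×11 = 66
  P3 (cap 10, load 8): Z-γ — cost 8×5 = 40
  Shipping 188, fixed 454 → total 642.
  Any other capacity-feasible assignment to {P1, P2, P3} ships for at least 188.
Compare {P1, P2, P4}: its best feasible assignment gives total 686.
Compare {P1, P3, P4}: its best feasible assignment gives total 720.
Every other set of open sites that can feasibly serve all demand totals ≥ 686 even under its best assignment. Minimum: 642.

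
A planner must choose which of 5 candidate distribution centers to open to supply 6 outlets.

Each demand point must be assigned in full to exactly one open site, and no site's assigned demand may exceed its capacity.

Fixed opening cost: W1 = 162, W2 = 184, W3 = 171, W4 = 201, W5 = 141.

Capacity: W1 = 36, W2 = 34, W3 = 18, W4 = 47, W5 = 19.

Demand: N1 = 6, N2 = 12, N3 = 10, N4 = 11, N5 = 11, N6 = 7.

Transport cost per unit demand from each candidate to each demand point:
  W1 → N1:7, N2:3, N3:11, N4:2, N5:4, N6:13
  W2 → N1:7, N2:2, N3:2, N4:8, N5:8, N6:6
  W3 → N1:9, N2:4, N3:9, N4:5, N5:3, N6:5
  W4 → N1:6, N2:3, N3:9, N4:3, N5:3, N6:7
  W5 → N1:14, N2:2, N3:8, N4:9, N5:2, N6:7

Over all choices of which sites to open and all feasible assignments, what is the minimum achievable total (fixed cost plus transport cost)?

Open {W1, W2}; cheapest assignment that respects the capacities:
  W1 (cap 36, load 28): N1, N4, N5 — cost 6×7 + 11×2 + 11×4 = 108
  W2 (cap 34, load 29): N2, N3, N6 — cost 12×2 + 10×2 + 7×6 = 86
  Shipping 194, fixed 346 → total 540.
  Any other capacity-feasible assignment to {W1, W2} ships for at least 194.
Compare {W2, W4}: its best feasible assignment gives total 573.
Compare {W4, W5}: its best feasible assignment gives total 607.
Every other set of open sites that can feasibly serve all demand totals ≥ 573 even under its best assignment. Minimum: 540.

540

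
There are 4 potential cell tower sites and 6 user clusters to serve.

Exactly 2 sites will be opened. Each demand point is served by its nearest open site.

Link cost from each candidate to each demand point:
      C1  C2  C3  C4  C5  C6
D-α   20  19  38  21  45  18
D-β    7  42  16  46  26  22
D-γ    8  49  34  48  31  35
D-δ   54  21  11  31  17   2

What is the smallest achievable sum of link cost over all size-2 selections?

Open {D-β, D-δ}.
  C1→D-β 7, C2→D-δ 21, C3→D-δ 11, C4→D-δ 31, C5→D-δ 17, C6→D-δ 2  ⇒ total 89.
Compare {D-α, D-δ}: total 90.
Compare {D-γ, D-δ}: total 90.
No size-2 selection does better; minimum is 89.

89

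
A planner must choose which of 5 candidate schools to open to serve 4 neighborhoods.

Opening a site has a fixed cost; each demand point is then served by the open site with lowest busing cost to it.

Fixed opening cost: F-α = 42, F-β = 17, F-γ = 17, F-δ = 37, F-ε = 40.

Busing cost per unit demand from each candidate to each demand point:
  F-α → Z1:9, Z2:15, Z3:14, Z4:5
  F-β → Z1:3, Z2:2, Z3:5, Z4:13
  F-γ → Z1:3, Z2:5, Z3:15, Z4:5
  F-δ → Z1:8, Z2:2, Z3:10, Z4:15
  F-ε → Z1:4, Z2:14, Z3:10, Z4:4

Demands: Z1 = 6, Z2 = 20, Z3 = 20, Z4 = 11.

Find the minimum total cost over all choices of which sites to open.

Open {F-β, F-γ}: assign each demand point to its cheapest open site.
  Z1→F-β 6×3=18, Z2→F-β 20×2=40, Z3→F-β 20×5=100, Z4→F-γ 11×5=55
  busing cost 213, fixed 34 → total 247.
Compare {F-β, F-ε}: busing cost 202 + fixed 57 = 259.
Compare {F-α, F-β}: busing cost 213 + fixed 59 = 272.
Compare {F-β, F-γ, F-ε}: busing cost 202 + fixed 74 = 276.
All other subsets cost ≥ 259. Minimum total cost: 247.

247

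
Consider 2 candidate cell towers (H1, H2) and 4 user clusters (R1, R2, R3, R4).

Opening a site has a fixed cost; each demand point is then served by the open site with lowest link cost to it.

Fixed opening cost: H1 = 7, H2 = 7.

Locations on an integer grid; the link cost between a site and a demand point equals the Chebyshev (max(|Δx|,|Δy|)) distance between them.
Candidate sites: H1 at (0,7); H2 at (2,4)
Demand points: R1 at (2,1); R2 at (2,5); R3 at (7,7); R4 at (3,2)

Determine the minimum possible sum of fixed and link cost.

Open {H2}: assign each demand point to its cheapest open site.
  R1→H2 3, R2→H2 1, R3→H2 5, R4→H2 2
  link cost 11, fixed 7 → total 18.
Compare {H1, H2}: link cost 11 + fixed 14 = 25.
Compare {H1}: link cost 20 + fixed 7 = 27.

18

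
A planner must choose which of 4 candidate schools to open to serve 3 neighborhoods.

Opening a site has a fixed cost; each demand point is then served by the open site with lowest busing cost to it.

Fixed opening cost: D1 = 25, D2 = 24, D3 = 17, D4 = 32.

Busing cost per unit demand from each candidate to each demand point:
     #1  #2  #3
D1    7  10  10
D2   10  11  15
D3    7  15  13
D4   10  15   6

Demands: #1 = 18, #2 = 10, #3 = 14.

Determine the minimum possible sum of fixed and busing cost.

367

Open {D1, D4}: assign each demand point to its cheapest open site.
  #1→D1 18×7=126, #2→D1 10×10=100, #3→D4 14×6=84
  busing cost 310, fixed 57 → total 367.
Compare {D1, D3, D4}: busing cost 310 + fixed 74 = 384.
Compare {D1}: busing cost 366 + fixed 25 = 391.
Compare {D1, D2, D4}: busing cost 310 + fixed 81 = 391.
All other subsets cost ≥ 384. Minimum total cost: 367.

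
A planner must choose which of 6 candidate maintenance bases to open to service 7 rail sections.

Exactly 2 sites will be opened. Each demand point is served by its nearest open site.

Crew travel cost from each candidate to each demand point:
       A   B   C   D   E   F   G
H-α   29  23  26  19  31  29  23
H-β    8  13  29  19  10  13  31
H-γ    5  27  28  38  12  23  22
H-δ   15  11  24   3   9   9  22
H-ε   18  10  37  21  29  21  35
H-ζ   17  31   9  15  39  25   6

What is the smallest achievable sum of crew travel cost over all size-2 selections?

62

Open {H-δ, H-ζ}.
  A→H-δ 15, B→H-δ 11, C→H-ζ 9, D→H-δ 3, E→H-δ 9, F→H-δ 9, G→H-ζ 6  ⇒ total 62.
Compare {H-β, H-ζ}: total 74.
Compare {H-γ, H-δ}: total 83.
No size-2 selection does better; minimum is 62.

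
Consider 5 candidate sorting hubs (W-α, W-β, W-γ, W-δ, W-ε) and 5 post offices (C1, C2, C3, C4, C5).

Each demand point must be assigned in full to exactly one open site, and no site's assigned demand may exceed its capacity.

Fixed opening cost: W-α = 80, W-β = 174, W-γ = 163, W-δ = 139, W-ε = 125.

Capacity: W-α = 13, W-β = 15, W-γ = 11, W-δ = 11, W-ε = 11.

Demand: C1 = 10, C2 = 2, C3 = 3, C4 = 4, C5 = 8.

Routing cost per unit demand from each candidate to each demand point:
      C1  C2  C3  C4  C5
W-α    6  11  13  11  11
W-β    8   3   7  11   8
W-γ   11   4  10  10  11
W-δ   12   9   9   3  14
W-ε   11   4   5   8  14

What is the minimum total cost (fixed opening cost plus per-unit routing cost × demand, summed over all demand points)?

Open {W-α, W-β}; cheapest assignment that respects the capacities:
  W-α (cap 13, load 12): C1, C2 — cost 10×6 + 2×11 = 82
  W-β (cap 15, load 15): C3, C4, C5 — cost 3×7 + 4×11 + 8×8 = 129
  Shipping 211, fixed 254 → total 465.
  Any other capacity-feasible assignment to {W-α, W-β} ships for at least 211.
Compare {W-α, W-β, W-δ}: its best feasible assignment gives total 556.
Compare {W-α, W-β, W-ε}: its best feasible assignment gives total 556.
Every other set of open sites that can feasibly serve all demand totals ≥ 556 even under its best assignment. Minimum: 465.

465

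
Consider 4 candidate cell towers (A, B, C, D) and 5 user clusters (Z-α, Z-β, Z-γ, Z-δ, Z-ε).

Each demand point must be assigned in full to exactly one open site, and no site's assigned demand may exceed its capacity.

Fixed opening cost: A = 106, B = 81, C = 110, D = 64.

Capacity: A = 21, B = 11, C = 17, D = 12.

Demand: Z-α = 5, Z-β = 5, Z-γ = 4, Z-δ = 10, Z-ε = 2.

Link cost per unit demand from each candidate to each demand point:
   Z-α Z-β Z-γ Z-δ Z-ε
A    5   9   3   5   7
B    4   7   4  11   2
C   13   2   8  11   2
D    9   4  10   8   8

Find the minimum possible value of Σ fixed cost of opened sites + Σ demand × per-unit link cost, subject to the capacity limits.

Open {A, D}; cheapest assignment that respects the capacities:
  A (cap 21, load 21): Z-α, Z-γ, Z-δ, Z-ε — cost 5×5 + 4×3 + 10×5 + 2×7 = 101
  D (cap 12, load 5): Z-β — cost 5×4 = 20
  Shipping 121, fixed 170 → total 291.
  Any other capacity-feasible assignment to {A, D} ships for at least 121.
Compare {A, B}: its best feasible assignment gives total 313.
Compare {A, C}: its best feasible assignment gives total 317.
Every other set of open sites that can feasibly serve all demand totals ≥ 313 even under its best assignment. Minimum: 291.

291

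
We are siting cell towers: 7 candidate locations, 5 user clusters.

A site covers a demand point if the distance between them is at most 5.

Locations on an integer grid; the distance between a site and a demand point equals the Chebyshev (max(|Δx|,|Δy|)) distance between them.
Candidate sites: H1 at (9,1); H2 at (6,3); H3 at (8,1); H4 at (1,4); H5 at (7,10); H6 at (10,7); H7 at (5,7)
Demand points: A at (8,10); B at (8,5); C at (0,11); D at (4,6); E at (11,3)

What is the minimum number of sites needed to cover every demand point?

Coverage sets (demand points within 5 of each site):
  H1: {B, D, E}
  H2: {B, D, E}
  H3: {B, D, E}
  H4: {D}
  H5: {A, B, D}
  H6: {A, B, E}
  H7: {A, B, C, D}
No single site covers all 5 demand points.
But {H1, H7} covers everything, so the minimum is 2.

2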